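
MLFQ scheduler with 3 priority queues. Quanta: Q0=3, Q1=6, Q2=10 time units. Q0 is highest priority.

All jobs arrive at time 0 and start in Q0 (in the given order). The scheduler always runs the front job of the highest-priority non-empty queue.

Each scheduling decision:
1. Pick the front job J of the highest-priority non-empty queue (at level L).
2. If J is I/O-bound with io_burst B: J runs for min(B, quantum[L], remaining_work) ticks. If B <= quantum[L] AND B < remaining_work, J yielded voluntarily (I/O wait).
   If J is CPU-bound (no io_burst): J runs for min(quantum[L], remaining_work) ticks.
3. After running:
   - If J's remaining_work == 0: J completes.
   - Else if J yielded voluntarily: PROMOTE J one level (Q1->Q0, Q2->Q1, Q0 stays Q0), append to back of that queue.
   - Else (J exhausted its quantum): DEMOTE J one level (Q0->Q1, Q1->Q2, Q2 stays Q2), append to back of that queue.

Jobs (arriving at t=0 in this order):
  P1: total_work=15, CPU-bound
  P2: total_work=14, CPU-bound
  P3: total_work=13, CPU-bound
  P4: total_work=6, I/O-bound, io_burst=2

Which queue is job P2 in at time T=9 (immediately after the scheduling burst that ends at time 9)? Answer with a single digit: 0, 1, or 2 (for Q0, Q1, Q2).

Answer: 1

Derivation:
t=0-3: P1@Q0 runs 3, rem=12, quantum used, demote→Q1. Q0=[P2,P3,P4] Q1=[P1] Q2=[]
t=3-6: P2@Q0 runs 3, rem=11, quantum used, demote→Q1. Q0=[P3,P4] Q1=[P1,P2] Q2=[]
t=6-9: P3@Q0 runs 3, rem=10, quantum used, demote→Q1. Q0=[P4] Q1=[P1,P2,P3] Q2=[]
t=9-11: P4@Q0 runs 2, rem=4, I/O yield, promote→Q0. Q0=[P4] Q1=[P1,P2,P3] Q2=[]
t=11-13: P4@Q0 runs 2, rem=2, I/O yield, promote→Q0. Q0=[P4] Q1=[P1,P2,P3] Q2=[]
t=13-15: P4@Q0 runs 2, rem=0, completes. Q0=[] Q1=[P1,P2,P3] Q2=[]
t=15-21: P1@Q1 runs 6, rem=6, quantum used, demote→Q2. Q0=[] Q1=[P2,P3] Q2=[P1]
t=21-27: P2@Q1 runs 6, rem=5, quantum used, demote→Q2. Q0=[] Q1=[P3] Q2=[P1,P2]
t=27-33: P3@Q1 runs 6, rem=4, quantum used, demote→Q2. Q0=[] Q1=[] Q2=[P1,P2,P3]
t=33-39: P1@Q2 runs 6, rem=0, completes. Q0=[] Q1=[] Q2=[P2,P3]
t=39-44: P2@Q2 runs 5, rem=0, completes. Q0=[] Q1=[] Q2=[P3]
t=44-48: P3@Q2 runs 4, rem=0, completes. Q0=[] Q1=[] Q2=[]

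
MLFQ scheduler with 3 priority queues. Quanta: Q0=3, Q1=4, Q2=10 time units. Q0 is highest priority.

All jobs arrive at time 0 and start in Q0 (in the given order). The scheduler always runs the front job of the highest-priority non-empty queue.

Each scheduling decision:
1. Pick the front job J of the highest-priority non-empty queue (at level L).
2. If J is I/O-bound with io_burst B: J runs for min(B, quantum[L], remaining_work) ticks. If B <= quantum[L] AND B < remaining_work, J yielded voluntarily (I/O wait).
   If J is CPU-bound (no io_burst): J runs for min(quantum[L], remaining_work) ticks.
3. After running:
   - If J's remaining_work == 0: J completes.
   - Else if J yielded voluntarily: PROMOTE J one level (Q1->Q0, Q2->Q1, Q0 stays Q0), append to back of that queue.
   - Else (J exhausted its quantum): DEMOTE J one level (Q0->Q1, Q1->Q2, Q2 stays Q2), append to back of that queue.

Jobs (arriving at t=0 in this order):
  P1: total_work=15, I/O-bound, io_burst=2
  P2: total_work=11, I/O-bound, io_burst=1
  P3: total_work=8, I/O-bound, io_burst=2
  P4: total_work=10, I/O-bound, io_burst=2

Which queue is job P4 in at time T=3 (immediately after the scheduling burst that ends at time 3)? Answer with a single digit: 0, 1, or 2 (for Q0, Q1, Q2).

t=0-2: P1@Q0 runs 2, rem=13, I/O yield, promote→Q0. Q0=[P2,P3,P4,P1] Q1=[] Q2=[]
t=2-3: P2@Q0 runs 1, rem=10, I/O yield, promote→Q0. Q0=[P3,P4,P1,P2] Q1=[] Q2=[]
t=3-5: P3@Q0 runs 2, rem=6, I/O yield, promote→Q0. Q0=[P4,P1,P2,P3] Q1=[] Q2=[]
t=5-7: P4@Q0 runs 2, rem=8, I/O yield, promote→Q0. Q0=[P1,P2,P3,P4] Q1=[] Q2=[]
t=7-9: P1@Q0 runs 2, rem=11, I/O yield, promote→Q0. Q0=[P2,P3,P4,P1] Q1=[] Q2=[]
t=9-10: P2@Q0 runs 1, rem=9, I/O yield, promote→Q0. Q0=[P3,P4,P1,P2] Q1=[] Q2=[]
t=10-12: P3@Q0 runs 2, rem=4, I/O yield, promote→Q0. Q0=[P4,P1,P2,P3] Q1=[] Q2=[]
t=12-14: P4@Q0 runs 2, rem=6, I/O yield, promote→Q0. Q0=[P1,P2,P3,P4] Q1=[] Q2=[]
t=14-16: P1@Q0 runs 2, rem=9, I/O yield, promote→Q0. Q0=[P2,P3,P4,P1] Q1=[] Q2=[]
t=16-17: P2@Q0 runs 1, rem=8, I/O yield, promote→Q0. Q0=[P3,P4,P1,P2] Q1=[] Q2=[]
t=17-19: P3@Q0 runs 2, rem=2, I/O yield, promote→Q0. Q0=[P4,P1,P2,P3] Q1=[] Q2=[]
t=19-21: P4@Q0 runs 2, rem=4, I/O yield, promote→Q0. Q0=[P1,P2,P3,P4] Q1=[] Q2=[]
t=21-23: P1@Q0 runs 2, rem=7, I/O yield, promote→Q0. Q0=[P2,P3,P4,P1] Q1=[] Q2=[]
t=23-24: P2@Q0 runs 1, rem=7, I/O yield, promote→Q0. Q0=[P3,P4,P1,P2] Q1=[] Q2=[]
t=24-26: P3@Q0 runs 2, rem=0, completes. Q0=[P4,P1,P2] Q1=[] Q2=[]
t=26-28: P4@Q0 runs 2, rem=2, I/O yield, promote→Q0. Q0=[P1,P2,P4] Q1=[] Q2=[]
t=28-30: P1@Q0 runs 2, rem=5, I/O yield, promote→Q0. Q0=[P2,P4,P1] Q1=[] Q2=[]
t=30-31: P2@Q0 runs 1, rem=6, I/O yield, promote→Q0. Q0=[P4,P1,P2] Q1=[] Q2=[]
t=31-33: P4@Q0 runs 2, rem=0, completes. Q0=[P1,P2] Q1=[] Q2=[]
t=33-35: P1@Q0 runs 2, rem=3, I/O yield, promote→Q0. Q0=[P2,P1] Q1=[] Q2=[]
t=35-36: P2@Q0 runs 1, rem=5, I/O yield, promote→Q0. Q0=[P1,P2] Q1=[] Q2=[]
t=36-38: P1@Q0 runs 2, rem=1, I/O yield, promote→Q0. Q0=[P2,P1] Q1=[] Q2=[]
t=38-39: P2@Q0 runs 1, rem=4, I/O yield, promote→Q0. Q0=[P1,P2] Q1=[] Q2=[]
t=39-40: P1@Q0 runs 1, rem=0, completes. Q0=[P2] Q1=[] Q2=[]
t=40-41: P2@Q0 runs 1, rem=3, I/O yield, promote→Q0. Q0=[P2] Q1=[] Q2=[]
t=41-42: P2@Q0 runs 1, rem=2, I/O yield, promote→Q0. Q0=[P2] Q1=[] Q2=[]
t=42-43: P2@Q0 runs 1, rem=1, I/O yield, promote→Q0. Q0=[P2] Q1=[] Q2=[]
t=43-44: P2@Q0 runs 1, rem=0, completes. Q0=[] Q1=[] Q2=[]

Answer: 0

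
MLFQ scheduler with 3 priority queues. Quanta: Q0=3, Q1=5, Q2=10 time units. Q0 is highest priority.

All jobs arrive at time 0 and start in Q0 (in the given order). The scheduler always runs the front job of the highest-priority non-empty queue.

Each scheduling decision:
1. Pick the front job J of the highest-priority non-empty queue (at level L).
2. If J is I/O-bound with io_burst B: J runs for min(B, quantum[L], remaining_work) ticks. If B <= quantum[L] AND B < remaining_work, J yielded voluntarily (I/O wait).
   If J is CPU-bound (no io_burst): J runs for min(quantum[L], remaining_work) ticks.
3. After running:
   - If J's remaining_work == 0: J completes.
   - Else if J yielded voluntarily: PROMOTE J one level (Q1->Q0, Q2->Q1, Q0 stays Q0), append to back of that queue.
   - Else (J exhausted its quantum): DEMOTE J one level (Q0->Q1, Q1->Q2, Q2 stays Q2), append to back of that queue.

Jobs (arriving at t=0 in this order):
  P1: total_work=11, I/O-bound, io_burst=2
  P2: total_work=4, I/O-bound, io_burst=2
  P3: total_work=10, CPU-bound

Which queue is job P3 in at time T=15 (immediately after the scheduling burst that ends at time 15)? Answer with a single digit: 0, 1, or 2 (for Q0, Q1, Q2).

Answer: 1

Derivation:
t=0-2: P1@Q0 runs 2, rem=9, I/O yield, promote→Q0. Q0=[P2,P3,P1] Q1=[] Q2=[]
t=2-4: P2@Q0 runs 2, rem=2, I/O yield, promote→Q0. Q0=[P3,P1,P2] Q1=[] Q2=[]
t=4-7: P3@Q0 runs 3, rem=7, quantum used, demote→Q1. Q0=[P1,P2] Q1=[P3] Q2=[]
t=7-9: P1@Q0 runs 2, rem=7, I/O yield, promote→Q0. Q0=[P2,P1] Q1=[P3] Q2=[]
t=9-11: P2@Q0 runs 2, rem=0, completes. Q0=[P1] Q1=[P3] Q2=[]
t=11-13: P1@Q0 runs 2, rem=5, I/O yield, promote→Q0. Q0=[P1] Q1=[P3] Q2=[]
t=13-15: P1@Q0 runs 2, rem=3, I/O yield, promote→Q0. Q0=[P1] Q1=[P3] Q2=[]
t=15-17: P1@Q0 runs 2, rem=1, I/O yield, promote→Q0. Q0=[P1] Q1=[P3] Q2=[]
t=17-18: P1@Q0 runs 1, rem=0, completes. Q0=[] Q1=[P3] Q2=[]
t=18-23: P3@Q1 runs 5, rem=2, quantum used, demote→Q2. Q0=[] Q1=[] Q2=[P3]
t=23-25: P3@Q2 runs 2, rem=0, completes. Q0=[] Q1=[] Q2=[]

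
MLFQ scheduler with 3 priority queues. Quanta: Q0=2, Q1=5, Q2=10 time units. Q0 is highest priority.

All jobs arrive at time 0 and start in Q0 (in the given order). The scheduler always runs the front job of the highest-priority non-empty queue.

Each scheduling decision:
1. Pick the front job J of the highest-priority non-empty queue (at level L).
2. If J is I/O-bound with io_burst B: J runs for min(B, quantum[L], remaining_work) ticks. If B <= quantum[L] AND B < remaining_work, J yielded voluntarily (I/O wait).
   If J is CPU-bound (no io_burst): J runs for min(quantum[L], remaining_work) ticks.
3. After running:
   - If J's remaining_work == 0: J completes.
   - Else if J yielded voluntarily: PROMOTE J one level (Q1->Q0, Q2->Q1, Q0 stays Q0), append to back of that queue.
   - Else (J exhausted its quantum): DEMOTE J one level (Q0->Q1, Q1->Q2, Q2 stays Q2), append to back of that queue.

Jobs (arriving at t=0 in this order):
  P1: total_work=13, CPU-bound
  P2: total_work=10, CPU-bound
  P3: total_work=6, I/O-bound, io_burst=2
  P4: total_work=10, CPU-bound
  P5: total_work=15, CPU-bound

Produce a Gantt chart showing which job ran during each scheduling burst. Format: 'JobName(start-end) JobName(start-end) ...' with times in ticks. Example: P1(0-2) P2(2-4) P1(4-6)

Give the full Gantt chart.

Answer: P1(0-2) P2(2-4) P3(4-6) P4(6-8) P5(8-10) P3(10-12) P3(12-14) P1(14-19) P2(19-24) P4(24-29) P5(29-34) P1(34-40) P2(40-43) P4(43-46) P5(46-54)

Derivation:
t=0-2: P1@Q0 runs 2, rem=11, quantum used, demote→Q1. Q0=[P2,P3,P4,P5] Q1=[P1] Q2=[]
t=2-4: P2@Q0 runs 2, rem=8, quantum used, demote→Q1. Q0=[P3,P4,P5] Q1=[P1,P2] Q2=[]
t=4-6: P3@Q0 runs 2, rem=4, I/O yield, promote→Q0. Q0=[P4,P5,P3] Q1=[P1,P2] Q2=[]
t=6-8: P4@Q0 runs 2, rem=8, quantum used, demote→Q1. Q0=[P5,P3] Q1=[P1,P2,P4] Q2=[]
t=8-10: P5@Q0 runs 2, rem=13, quantum used, demote→Q1. Q0=[P3] Q1=[P1,P2,P4,P5] Q2=[]
t=10-12: P3@Q0 runs 2, rem=2, I/O yield, promote→Q0. Q0=[P3] Q1=[P1,P2,P4,P5] Q2=[]
t=12-14: P3@Q0 runs 2, rem=0, completes. Q0=[] Q1=[P1,P2,P4,P5] Q2=[]
t=14-19: P1@Q1 runs 5, rem=6, quantum used, demote→Q2. Q0=[] Q1=[P2,P4,P5] Q2=[P1]
t=19-24: P2@Q1 runs 5, rem=3, quantum used, demote→Q2. Q0=[] Q1=[P4,P5] Q2=[P1,P2]
t=24-29: P4@Q1 runs 5, rem=3, quantum used, demote→Q2. Q0=[] Q1=[P5] Q2=[P1,P2,P4]
t=29-34: P5@Q1 runs 5, rem=8, quantum used, demote→Q2. Q0=[] Q1=[] Q2=[P1,P2,P4,P5]
t=34-40: P1@Q2 runs 6, rem=0, completes. Q0=[] Q1=[] Q2=[P2,P4,P5]
t=40-43: P2@Q2 runs 3, rem=0, completes. Q0=[] Q1=[] Q2=[P4,P5]
t=43-46: P4@Q2 runs 3, rem=0, completes. Q0=[] Q1=[] Q2=[P5]
t=46-54: P5@Q2 runs 8, rem=0, completes. Q0=[] Q1=[] Q2=[]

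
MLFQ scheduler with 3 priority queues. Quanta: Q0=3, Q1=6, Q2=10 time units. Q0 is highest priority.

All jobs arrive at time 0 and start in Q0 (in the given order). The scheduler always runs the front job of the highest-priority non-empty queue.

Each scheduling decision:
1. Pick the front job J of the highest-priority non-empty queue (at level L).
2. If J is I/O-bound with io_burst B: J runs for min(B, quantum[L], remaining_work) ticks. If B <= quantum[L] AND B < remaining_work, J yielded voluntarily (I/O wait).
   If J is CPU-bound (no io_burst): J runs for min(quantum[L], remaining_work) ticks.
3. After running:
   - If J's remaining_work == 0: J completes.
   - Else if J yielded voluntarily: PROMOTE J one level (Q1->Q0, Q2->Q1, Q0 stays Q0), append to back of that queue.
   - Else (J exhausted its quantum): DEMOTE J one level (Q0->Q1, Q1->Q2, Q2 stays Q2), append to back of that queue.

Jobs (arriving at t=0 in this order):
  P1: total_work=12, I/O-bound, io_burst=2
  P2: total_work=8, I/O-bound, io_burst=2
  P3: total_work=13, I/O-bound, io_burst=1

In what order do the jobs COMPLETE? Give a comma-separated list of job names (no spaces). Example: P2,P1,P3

Answer: P2,P1,P3

Derivation:
t=0-2: P1@Q0 runs 2, rem=10, I/O yield, promote→Q0. Q0=[P2,P3,P1] Q1=[] Q2=[]
t=2-4: P2@Q0 runs 2, rem=6, I/O yield, promote→Q0. Q0=[P3,P1,P2] Q1=[] Q2=[]
t=4-5: P3@Q0 runs 1, rem=12, I/O yield, promote→Q0. Q0=[P1,P2,P3] Q1=[] Q2=[]
t=5-7: P1@Q0 runs 2, rem=8, I/O yield, promote→Q0. Q0=[P2,P3,P1] Q1=[] Q2=[]
t=7-9: P2@Q0 runs 2, rem=4, I/O yield, promote→Q0. Q0=[P3,P1,P2] Q1=[] Q2=[]
t=9-10: P3@Q0 runs 1, rem=11, I/O yield, promote→Q0. Q0=[P1,P2,P3] Q1=[] Q2=[]
t=10-12: P1@Q0 runs 2, rem=6, I/O yield, promote→Q0. Q0=[P2,P3,P1] Q1=[] Q2=[]
t=12-14: P2@Q0 runs 2, rem=2, I/O yield, promote→Q0. Q0=[P3,P1,P2] Q1=[] Q2=[]
t=14-15: P3@Q0 runs 1, rem=10, I/O yield, promote→Q0. Q0=[P1,P2,P3] Q1=[] Q2=[]
t=15-17: P1@Q0 runs 2, rem=4, I/O yield, promote→Q0. Q0=[P2,P3,P1] Q1=[] Q2=[]
t=17-19: P2@Q0 runs 2, rem=0, completes. Q0=[P3,P1] Q1=[] Q2=[]
t=19-20: P3@Q0 runs 1, rem=9, I/O yield, promote→Q0. Q0=[P1,P3] Q1=[] Q2=[]
t=20-22: P1@Q0 runs 2, rem=2, I/O yield, promote→Q0. Q0=[P3,P1] Q1=[] Q2=[]
t=22-23: P3@Q0 runs 1, rem=8, I/O yield, promote→Q0. Q0=[P1,P3] Q1=[] Q2=[]
t=23-25: P1@Q0 runs 2, rem=0, completes. Q0=[P3] Q1=[] Q2=[]
t=25-26: P3@Q0 runs 1, rem=7, I/O yield, promote→Q0. Q0=[P3] Q1=[] Q2=[]
t=26-27: P3@Q0 runs 1, rem=6, I/O yield, promote→Q0. Q0=[P3] Q1=[] Q2=[]
t=27-28: P3@Q0 runs 1, rem=5, I/O yield, promote→Q0. Q0=[P3] Q1=[] Q2=[]
t=28-29: P3@Q0 runs 1, rem=4, I/O yield, promote→Q0. Q0=[P3] Q1=[] Q2=[]
t=29-30: P3@Q0 runs 1, rem=3, I/O yield, promote→Q0. Q0=[P3] Q1=[] Q2=[]
t=30-31: P3@Q0 runs 1, rem=2, I/O yield, promote→Q0. Q0=[P3] Q1=[] Q2=[]
t=31-32: P3@Q0 runs 1, rem=1, I/O yield, promote→Q0. Q0=[P3] Q1=[] Q2=[]
t=32-33: P3@Q0 runs 1, rem=0, completes. Q0=[] Q1=[] Q2=[]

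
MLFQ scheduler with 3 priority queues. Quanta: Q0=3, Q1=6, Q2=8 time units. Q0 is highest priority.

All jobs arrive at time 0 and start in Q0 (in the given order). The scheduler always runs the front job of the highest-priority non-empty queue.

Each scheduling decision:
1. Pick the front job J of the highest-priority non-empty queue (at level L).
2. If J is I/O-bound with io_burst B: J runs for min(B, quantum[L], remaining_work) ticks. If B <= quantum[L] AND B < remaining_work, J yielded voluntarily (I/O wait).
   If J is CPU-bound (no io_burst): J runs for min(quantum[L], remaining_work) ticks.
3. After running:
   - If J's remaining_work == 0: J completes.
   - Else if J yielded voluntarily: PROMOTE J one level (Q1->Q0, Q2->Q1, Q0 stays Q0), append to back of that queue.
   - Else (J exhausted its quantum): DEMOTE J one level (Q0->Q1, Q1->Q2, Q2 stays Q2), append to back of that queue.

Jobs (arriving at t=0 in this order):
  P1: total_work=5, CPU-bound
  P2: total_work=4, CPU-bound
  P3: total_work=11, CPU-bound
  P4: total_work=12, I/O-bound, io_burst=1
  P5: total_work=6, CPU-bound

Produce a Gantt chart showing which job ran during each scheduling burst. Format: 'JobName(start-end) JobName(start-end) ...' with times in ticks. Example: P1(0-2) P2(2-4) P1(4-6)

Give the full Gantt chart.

t=0-3: P1@Q0 runs 3, rem=2, quantum used, demote→Q1. Q0=[P2,P3,P4,P5] Q1=[P1] Q2=[]
t=3-6: P2@Q0 runs 3, rem=1, quantum used, demote→Q1. Q0=[P3,P4,P5] Q1=[P1,P2] Q2=[]
t=6-9: P3@Q0 runs 3, rem=8, quantum used, demote→Q1. Q0=[P4,P5] Q1=[P1,P2,P3] Q2=[]
t=9-10: P4@Q0 runs 1, rem=11, I/O yield, promote→Q0. Q0=[P5,P4] Q1=[P1,P2,P3] Q2=[]
t=10-13: P5@Q0 runs 3, rem=3, quantum used, demote→Q1. Q0=[P4] Q1=[P1,P2,P3,P5] Q2=[]
t=13-14: P4@Q0 runs 1, rem=10, I/O yield, promote→Q0. Q0=[P4] Q1=[P1,P2,P3,P5] Q2=[]
t=14-15: P4@Q0 runs 1, rem=9, I/O yield, promote→Q0. Q0=[P4] Q1=[P1,P2,P3,P5] Q2=[]
t=15-16: P4@Q0 runs 1, rem=8, I/O yield, promote→Q0. Q0=[P4] Q1=[P1,P2,P3,P5] Q2=[]
t=16-17: P4@Q0 runs 1, rem=7, I/O yield, promote→Q0. Q0=[P4] Q1=[P1,P2,P3,P5] Q2=[]
t=17-18: P4@Q0 runs 1, rem=6, I/O yield, promote→Q0. Q0=[P4] Q1=[P1,P2,P3,P5] Q2=[]
t=18-19: P4@Q0 runs 1, rem=5, I/O yield, promote→Q0. Q0=[P4] Q1=[P1,P2,P3,P5] Q2=[]
t=19-20: P4@Q0 runs 1, rem=4, I/O yield, promote→Q0. Q0=[P4] Q1=[P1,P2,P3,P5] Q2=[]
t=20-21: P4@Q0 runs 1, rem=3, I/O yield, promote→Q0. Q0=[P4] Q1=[P1,P2,P3,P5] Q2=[]
t=21-22: P4@Q0 runs 1, rem=2, I/O yield, promote→Q0. Q0=[P4] Q1=[P1,P2,P3,P5] Q2=[]
t=22-23: P4@Q0 runs 1, rem=1, I/O yield, promote→Q0. Q0=[P4] Q1=[P1,P2,P3,P5] Q2=[]
t=23-24: P4@Q0 runs 1, rem=0, completes. Q0=[] Q1=[P1,P2,P3,P5] Q2=[]
t=24-26: P1@Q1 runs 2, rem=0, completes. Q0=[] Q1=[P2,P3,P5] Q2=[]
t=26-27: P2@Q1 runs 1, rem=0, completes. Q0=[] Q1=[P3,P5] Q2=[]
t=27-33: P3@Q1 runs 6, rem=2, quantum used, demote→Q2. Q0=[] Q1=[P5] Q2=[P3]
t=33-36: P5@Q1 runs 3, rem=0, completes. Q0=[] Q1=[] Q2=[P3]
t=36-38: P3@Q2 runs 2, rem=0, completes. Q0=[] Q1=[] Q2=[]

Answer: P1(0-3) P2(3-6) P3(6-9) P4(9-10) P5(10-13) P4(13-14) P4(14-15) P4(15-16) P4(16-17) P4(17-18) P4(18-19) P4(19-20) P4(20-21) P4(21-22) P4(22-23) P4(23-24) P1(24-26) P2(26-27) P3(27-33) P5(33-36) P3(36-38)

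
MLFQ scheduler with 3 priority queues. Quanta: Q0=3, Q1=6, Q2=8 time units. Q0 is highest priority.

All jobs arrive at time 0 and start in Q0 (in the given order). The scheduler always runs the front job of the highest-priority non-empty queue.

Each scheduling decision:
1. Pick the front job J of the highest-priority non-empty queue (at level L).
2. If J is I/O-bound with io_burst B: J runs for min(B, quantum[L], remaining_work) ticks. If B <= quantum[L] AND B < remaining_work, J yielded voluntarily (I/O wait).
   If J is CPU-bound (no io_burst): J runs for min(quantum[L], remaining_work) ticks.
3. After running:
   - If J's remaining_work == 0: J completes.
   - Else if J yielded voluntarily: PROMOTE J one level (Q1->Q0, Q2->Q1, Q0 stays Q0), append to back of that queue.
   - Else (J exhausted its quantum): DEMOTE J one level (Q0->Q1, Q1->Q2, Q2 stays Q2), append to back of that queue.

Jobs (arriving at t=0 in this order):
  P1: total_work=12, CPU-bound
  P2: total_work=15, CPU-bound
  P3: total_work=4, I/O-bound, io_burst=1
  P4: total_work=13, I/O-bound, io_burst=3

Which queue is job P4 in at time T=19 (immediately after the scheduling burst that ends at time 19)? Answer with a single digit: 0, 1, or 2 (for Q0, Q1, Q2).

t=0-3: P1@Q0 runs 3, rem=9, quantum used, demote→Q1. Q0=[P2,P3,P4] Q1=[P1] Q2=[]
t=3-6: P2@Q0 runs 3, rem=12, quantum used, demote→Q1. Q0=[P3,P4] Q1=[P1,P2] Q2=[]
t=6-7: P3@Q0 runs 1, rem=3, I/O yield, promote→Q0. Q0=[P4,P3] Q1=[P1,P2] Q2=[]
t=7-10: P4@Q0 runs 3, rem=10, I/O yield, promote→Q0. Q0=[P3,P4] Q1=[P1,P2] Q2=[]
t=10-11: P3@Q0 runs 1, rem=2, I/O yield, promote→Q0. Q0=[P4,P3] Q1=[P1,P2] Q2=[]
t=11-14: P4@Q0 runs 3, rem=7, I/O yield, promote→Q0. Q0=[P3,P4] Q1=[P1,P2] Q2=[]
t=14-15: P3@Q0 runs 1, rem=1, I/O yield, promote→Q0. Q0=[P4,P3] Q1=[P1,P2] Q2=[]
t=15-18: P4@Q0 runs 3, rem=4, I/O yield, promote→Q0. Q0=[P3,P4] Q1=[P1,P2] Q2=[]
t=18-19: P3@Q0 runs 1, rem=0, completes. Q0=[P4] Q1=[P1,P2] Q2=[]
t=19-22: P4@Q0 runs 3, rem=1, I/O yield, promote→Q0. Q0=[P4] Q1=[P1,P2] Q2=[]
t=22-23: P4@Q0 runs 1, rem=0, completes. Q0=[] Q1=[P1,P2] Q2=[]
t=23-29: P1@Q1 runs 6, rem=3, quantum used, demote→Q2. Q0=[] Q1=[P2] Q2=[P1]
t=29-35: P2@Q1 runs 6, rem=6, quantum used, demote→Q2. Q0=[] Q1=[] Q2=[P1,P2]
t=35-38: P1@Q2 runs 3, rem=0, completes. Q0=[] Q1=[] Q2=[P2]
t=38-44: P2@Q2 runs 6, rem=0, completes. Q0=[] Q1=[] Q2=[]

Answer: 0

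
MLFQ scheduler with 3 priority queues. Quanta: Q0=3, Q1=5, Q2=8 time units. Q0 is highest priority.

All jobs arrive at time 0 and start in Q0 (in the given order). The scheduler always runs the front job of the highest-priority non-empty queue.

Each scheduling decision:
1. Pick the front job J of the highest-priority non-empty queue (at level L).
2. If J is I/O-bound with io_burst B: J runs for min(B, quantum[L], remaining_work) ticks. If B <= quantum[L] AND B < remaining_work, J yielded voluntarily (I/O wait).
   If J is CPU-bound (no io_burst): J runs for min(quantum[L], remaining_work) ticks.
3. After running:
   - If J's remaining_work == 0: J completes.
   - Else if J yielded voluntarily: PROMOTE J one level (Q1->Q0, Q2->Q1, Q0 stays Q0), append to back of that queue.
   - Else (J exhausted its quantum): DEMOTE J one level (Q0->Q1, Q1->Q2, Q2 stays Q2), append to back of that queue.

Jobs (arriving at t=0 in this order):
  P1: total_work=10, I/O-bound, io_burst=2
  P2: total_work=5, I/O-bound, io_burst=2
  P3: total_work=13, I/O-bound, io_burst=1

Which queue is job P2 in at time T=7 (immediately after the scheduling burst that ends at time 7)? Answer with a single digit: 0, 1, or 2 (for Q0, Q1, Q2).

Answer: 0

Derivation:
t=0-2: P1@Q0 runs 2, rem=8, I/O yield, promote→Q0. Q0=[P2,P3,P1] Q1=[] Q2=[]
t=2-4: P2@Q0 runs 2, rem=3, I/O yield, promote→Q0. Q0=[P3,P1,P2] Q1=[] Q2=[]
t=4-5: P3@Q0 runs 1, rem=12, I/O yield, promote→Q0. Q0=[P1,P2,P3] Q1=[] Q2=[]
t=5-7: P1@Q0 runs 2, rem=6, I/O yield, promote→Q0. Q0=[P2,P3,P1] Q1=[] Q2=[]
t=7-9: P2@Q0 runs 2, rem=1, I/O yield, promote→Q0. Q0=[P3,P1,P2] Q1=[] Q2=[]
t=9-10: P3@Q0 runs 1, rem=11, I/O yield, promote→Q0. Q0=[P1,P2,P3] Q1=[] Q2=[]
t=10-12: P1@Q0 runs 2, rem=4, I/O yield, promote→Q0. Q0=[P2,P3,P1] Q1=[] Q2=[]
t=12-13: P2@Q0 runs 1, rem=0, completes. Q0=[P3,P1] Q1=[] Q2=[]
t=13-14: P3@Q0 runs 1, rem=10, I/O yield, promote→Q0. Q0=[P1,P3] Q1=[] Q2=[]
t=14-16: P1@Q0 runs 2, rem=2, I/O yield, promote→Q0. Q0=[P3,P1] Q1=[] Q2=[]
t=16-17: P3@Q0 runs 1, rem=9, I/O yield, promote→Q0. Q0=[P1,P3] Q1=[] Q2=[]
t=17-19: P1@Q0 runs 2, rem=0, completes. Q0=[P3] Q1=[] Q2=[]
t=19-20: P3@Q0 runs 1, rem=8, I/O yield, promote→Q0. Q0=[P3] Q1=[] Q2=[]
t=20-21: P3@Q0 runs 1, rem=7, I/O yield, promote→Q0. Q0=[P3] Q1=[] Q2=[]
t=21-22: P3@Q0 runs 1, rem=6, I/O yield, promote→Q0. Q0=[P3] Q1=[] Q2=[]
t=22-23: P3@Q0 runs 1, rem=5, I/O yield, promote→Q0. Q0=[P3] Q1=[] Q2=[]
t=23-24: P3@Q0 runs 1, rem=4, I/O yield, promote→Q0. Q0=[P3] Q1=[] Q2=[]
t=24-25: P3@Q0 runs 1, rem=3, I/O yield, promote→Q0. Q0=[P3] Q1=[] Q2=[]
t=25-26: P3@Q0 runs 1, rem=2, I/O yield, promote→Q0. Q0=[P3] Q1=[] Q2=[]
t=26-27: P3@Q0 runs 1, rem=1, I/O yield, promote→Q0. Q0=[P3] Q1=[] Q2=[]
t=27-28: P3@Q0 runs 1, rem=0, completes. Q0=[] Q1=[] Q2=[]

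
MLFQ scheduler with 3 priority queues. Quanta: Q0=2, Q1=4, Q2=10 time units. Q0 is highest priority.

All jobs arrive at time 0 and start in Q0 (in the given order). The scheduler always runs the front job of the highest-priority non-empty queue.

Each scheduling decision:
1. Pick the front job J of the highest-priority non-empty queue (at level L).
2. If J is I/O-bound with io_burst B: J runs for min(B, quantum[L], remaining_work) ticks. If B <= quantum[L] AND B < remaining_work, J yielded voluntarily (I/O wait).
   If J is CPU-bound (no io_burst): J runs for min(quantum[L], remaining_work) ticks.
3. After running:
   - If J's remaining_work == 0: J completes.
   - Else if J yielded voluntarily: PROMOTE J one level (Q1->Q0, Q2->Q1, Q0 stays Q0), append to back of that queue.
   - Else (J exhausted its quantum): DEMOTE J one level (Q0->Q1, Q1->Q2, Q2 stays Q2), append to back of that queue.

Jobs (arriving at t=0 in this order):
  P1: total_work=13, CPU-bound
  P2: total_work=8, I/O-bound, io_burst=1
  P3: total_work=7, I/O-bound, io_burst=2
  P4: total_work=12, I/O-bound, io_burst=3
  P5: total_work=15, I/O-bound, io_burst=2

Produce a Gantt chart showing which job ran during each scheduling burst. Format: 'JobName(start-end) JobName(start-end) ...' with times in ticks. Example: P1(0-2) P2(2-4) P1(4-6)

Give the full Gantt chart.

t=0-2: P1@Q0 runs 2, rem=11, quantum used, demote→Q1. Q0=[P2,P3,P4,P5] Q1=[P1] Q2=[]
t=2-3: P2@Q0 runs 1, rem=7, I/O yield, promote→Q0. Q0=[P3,P4,P5,P2] Q1=[P1] Q2=[]
t=3-5: P3@Q0 runs 2, rem=5, I/O yield, promote→Q0. Q0=[P4,P5,P2,P3] Q1=[P1] Q2=[]
t=5-7: P4@Q0 runs 2, rem=10, quantum used, demote→Q1. Q0=[P5,P2,P3] Q1=[P1,P4] Q2=[]
t=7-9: P5@Q0 runs 2, rem=13, I/O yield, promote→Q0. Q0=[P2,P3,P5] Q1=[P1,P4] Q2=[]
t=9-10: P2@Q0 runs 1, rem=6, I/O yield, promote→Q0. Q0=[P3,P5,P2] Q1=[P1,P4] Q2=[]
t=10-12: P3@Q0 runs 2, rem=3, I/O yield, promote→Q0. Q0=[P5,P2,P3] Q1=[P1,P4] Q2=[]
t=12-14: P5@Q0 runs 2, rem=11, I/O yield, promote→Q0. Q0=[P2,P3,P5] Q1=[P1,P4] Q2=[]
t=14-15: P2@Q0 runs 1, rem=5, I/O yield, promote→Q0. Q0=[P3,P5,P2] Q1=[P1,P4] Q2=[]
t=15-17: P3@Q0 runs 2, rem=1, I/O yield, promote→Q0. Q0=[P5,P2,P3] Q1=[P1,P4] Q2=[]
t=17-19: P5@Q0 runs 2, rem=9, I/O yield, promote→Q0. Q0=[P2,P3,P5] Q1=[P1,P4] Q2=[]
t=19-20: P2@Q0 runs 1, rem=4, I/O yield, promote→Q0. Q0=[P3,P5,P2] Q1=[P1,P4] Q2=[]
t=20-21: P3@Q0 runs 1, rem=0, completes. Q0=[P5,P2] Q1=[P1,P4] Q2=[]
t=21-23: P5@Q0 runs 2, rem=7, I/O yield, promote→Q0. Q0=[P2,P5] Q1=[P1,P4] Q2=[]
t=23-24: P2@Q0 runs 1, rem=3, I/O yield, promote→Q0. Q0=[P5,P2] Q1=[P1,P4] Q2=[]
t=24-26: P5@Q0 runs 2, rem=5, I/O yield, promote→Q0. Q0=[P2,P5] Q1=[P1,P4] Q2=[]
t=26-27: P2@Q0 runs 1, rem=2, I/O yield, promote→Q0. Q0=[P5,P2] Q1=[P1,P4] Q2=[]
t=27-29: P5@Q0 runs 2, rem=3, I/O yield, promote→Q0. Q0=[P2,P5] Q1=[P1,P4] Q2=[]
t=29-30: P2@Q0 runs 1, rem=1, I/O yield, promote→Q0. Q0=[P5,P2] Q1=[P1,P4] Q2=[]
t=30-32: P5@Q0 runs 2, rem=1, I/O yield, promote→Q0. Q0=[P2,P5] Q1=[P1,P4] Q2=[]
t=32-33: P2@Q0 runs 1, rem=0, completes. Q0=[P5] Q1=[P1,P4] Q2=[]
t=33-34: P5@Q0 runs 1, rem=0, completes. Q0=[] Q1=[P1,P4] Q2=[]
t=34-38: P1@Q1 runs 4, rem=7, quantum used, demote→Q2. Q0=[] Q1=[P4] Q2=[P1]
t=38-41: P4@Q1 runs 3, rem=7, I/O yield, promote→Q0. Q0=[P4] Q1=[] Q2=[P1]
t=41-43: P4@Q0 runs 2, rem=5, quantum used, demote→Q1. Q0=[] Q1=[P4] Q2=[P1]
t=43-46: P4@Q1 runs 3, rem=2, I/O yield, promote→Q0. Q0=[P4] Q1=[] Q2=[P1]
t=46-48: P4@Q0 runs 2, rem=0, completes. Q0=[] Q1=[] Q2=[P1]
t=48-55: P1@Q2 runs 7, rem=0, completes. Q0=[] Q1=[] Q2=[]

Answer: P1(0-2) P2(2-3) P3(3-5) P4(5-7) P5(7-9) P2(9-10) P3(10-12) P5(12-14) P2(14-15) P3(15-17) P5(17-19) P2(19-20) P3(20-21) P5(21-23) P2(23-24) P5(24-26) P2(26-27) P5(27-29) P2(29-30) P5(30-32) P2(32-33) P5(33-34) P1(34-38) P4(38-41) P4(41-43) P4(43-46) P4(46-48) P1(48-55)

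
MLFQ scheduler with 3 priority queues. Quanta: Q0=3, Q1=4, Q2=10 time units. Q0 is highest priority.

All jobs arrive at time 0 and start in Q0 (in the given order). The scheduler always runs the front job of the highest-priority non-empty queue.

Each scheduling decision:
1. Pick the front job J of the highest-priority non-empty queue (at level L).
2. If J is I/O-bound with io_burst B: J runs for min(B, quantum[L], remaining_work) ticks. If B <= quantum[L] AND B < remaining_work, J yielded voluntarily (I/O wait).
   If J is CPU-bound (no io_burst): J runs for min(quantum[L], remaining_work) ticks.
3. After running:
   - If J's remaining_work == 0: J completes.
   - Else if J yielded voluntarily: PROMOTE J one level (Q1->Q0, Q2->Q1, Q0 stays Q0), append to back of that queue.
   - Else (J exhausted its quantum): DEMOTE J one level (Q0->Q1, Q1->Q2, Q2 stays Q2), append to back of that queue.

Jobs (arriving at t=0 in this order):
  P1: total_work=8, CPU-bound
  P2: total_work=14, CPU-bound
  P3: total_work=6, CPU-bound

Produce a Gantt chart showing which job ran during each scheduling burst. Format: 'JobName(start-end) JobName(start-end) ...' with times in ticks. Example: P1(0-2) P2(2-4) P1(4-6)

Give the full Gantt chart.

Answer: P1(0-3) P2(3-6) P3(6-9) P1(9-13) P2(13-17) P3(17-20) P1(20-21) P2(21-28)

Derivation:
t=0-3: P1@Q0 runs 3, rem=5, quantum used, demote→Q1. Q0=[P2,P3] Q1=[P1] Q2=[]
t=3-6: P2@Q0 runs 3, rem=11, quantum used, demote→Q1. Q0=[P3] Q1=[P1,P2] Q2=[]
t=6-9: P3@Q0 runs 3, rem=3, quantum used, demote→Q1. Q0=[] Q1=[P1,P2,P3] Q2=[]
t=9-13: P1@Q1 runs 4, rem=1, quantum used, demote→Q2. Q0=[] Q1=[P2,P3] Q2=[P1]
t=13-17: P2@Q1 runs 4, rem=7, quantum used, demote→Q2. Q0=[] Q1=[P3] Q2=[P1,P2]
t=17-20: P3@Q1 runs 3, rem=0, completes. Q0=[] Q1=[] Q2=[P1,P2]
t=20-21: P1@Q2 runs 1, rem=0, completes. Q0=[] Q1=[] Q2=[P2]
t=21-28: P2@Q2 runs 7, rem=0, completes. Q0=[] Q1=[] Q2=[]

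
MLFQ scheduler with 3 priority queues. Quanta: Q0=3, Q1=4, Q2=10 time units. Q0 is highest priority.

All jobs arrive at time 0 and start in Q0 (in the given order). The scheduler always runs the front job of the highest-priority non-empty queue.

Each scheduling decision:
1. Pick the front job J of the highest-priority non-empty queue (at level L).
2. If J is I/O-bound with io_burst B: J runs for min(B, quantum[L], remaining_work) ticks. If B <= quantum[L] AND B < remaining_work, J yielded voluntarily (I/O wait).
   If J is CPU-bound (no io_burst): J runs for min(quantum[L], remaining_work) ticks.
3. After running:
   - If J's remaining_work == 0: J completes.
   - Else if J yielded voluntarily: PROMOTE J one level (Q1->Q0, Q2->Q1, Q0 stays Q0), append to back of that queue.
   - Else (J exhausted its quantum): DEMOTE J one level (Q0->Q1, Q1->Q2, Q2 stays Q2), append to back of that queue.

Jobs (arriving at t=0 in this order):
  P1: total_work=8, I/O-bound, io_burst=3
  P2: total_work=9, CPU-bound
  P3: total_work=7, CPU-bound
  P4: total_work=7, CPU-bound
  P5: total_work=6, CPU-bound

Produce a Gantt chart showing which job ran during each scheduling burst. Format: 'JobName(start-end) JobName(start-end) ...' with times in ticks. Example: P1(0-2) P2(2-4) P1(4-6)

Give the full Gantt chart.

Answer: P1(0-3) P2(3-6) P3(6-9) P4(9-12) P5(12-15) P1(15-18) P1(18-20) P2(20-24) P3(24-28) P4(28-32) P5(32-35) P2(35-37)

Derivation:
t=0-3: P1@Q0 runs 3, rem=5, I/O yield, promote→Q0. Q0=[P2,P3,P4,P5,P1] Q1=[] Q2=[]
t=3-6: P2@Q0 runs 3, rem=6, quantum used, demote→Q1. Q0=[P3,P4,P5,P1] Q1=[P2] Q2=[]
t=6-9: P3@Q0 runs 3, rem=4, quantum used, demote→Q1. Q0=[P4,P5,P1] Q1=[P2,P3] Q2=[]
t=9-12: P4@Q0 runs 3, rem=4, quantum used, demote→Q1. Q0=[P5,P1] Q1=[P2,P3,P4] Q2=[]
t=12-15: P5@Q0 runs 3, rem=3, quantum used, demote→Q1. Q0=[P1] Q1=[P2,P3,P4,P5] Q2=[]
t=15-18: P1@Q0 runs 3, rem=2, I/O yield, promote→Q0. Q0=[P1] Q1=[P2,P3,P4,P5] Q2=[]
t=18-20: P1@Q0 runs 2, rem=0, completes. Q0=[] Q1=[P2,P3,P4,P5] Q2=[]
t=20-24: P2@Q1 runs 4, rem=2, quantum used, demote→Q2. Q0=[] Q1=[P3,P4,P5] Q2=[P2]
t=24-28: P3@Q1 runs 4, rem=0, completes. Q0=[] Q1=[P4,P5] Q2=[P2]
t=28-32: P4@Q1 runs 4, rem=0, completes. Q0=[] Q1=[P5] Q2=[P2]
t=32-35: P5@Q1 runs 3, rem=0, completes. Q0=[] Q1=[] Q2=[P2]
t=35-37: P2@Q2 runs 2, rem=0, completes. Q0=[] Q1=[] Q2=[]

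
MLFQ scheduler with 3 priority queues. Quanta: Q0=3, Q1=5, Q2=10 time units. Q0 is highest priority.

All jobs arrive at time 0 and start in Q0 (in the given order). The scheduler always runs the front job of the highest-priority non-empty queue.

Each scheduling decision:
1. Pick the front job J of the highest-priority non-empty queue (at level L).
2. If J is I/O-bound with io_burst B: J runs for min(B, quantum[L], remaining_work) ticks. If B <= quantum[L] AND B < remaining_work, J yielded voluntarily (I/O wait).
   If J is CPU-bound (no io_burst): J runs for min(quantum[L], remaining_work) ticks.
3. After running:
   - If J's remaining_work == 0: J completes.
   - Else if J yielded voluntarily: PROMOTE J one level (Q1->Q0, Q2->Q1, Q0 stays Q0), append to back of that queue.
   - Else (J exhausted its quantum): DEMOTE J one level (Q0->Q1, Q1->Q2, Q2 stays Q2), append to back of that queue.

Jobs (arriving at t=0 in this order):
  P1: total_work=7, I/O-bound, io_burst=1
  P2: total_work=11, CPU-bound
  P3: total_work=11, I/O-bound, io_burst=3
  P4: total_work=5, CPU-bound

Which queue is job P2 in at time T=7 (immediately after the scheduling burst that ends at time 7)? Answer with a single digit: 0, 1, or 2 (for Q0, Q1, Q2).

Answer: 1

Derivation:
t=0-1: P1@Q0 runs 1, rem=6, I/O yield, promote→Q0. Q0=[P2,P3,P4,P1] Q1=[] Q2=[]
t=1-4: P2@Q0 runs 3, rem=8, quantum used, demote→Q1. Q0=[P3,P4,P1] Q1=[P2] Q2=[]
t=4-7: P3@Q0 runs 3, rem=8, I/O yield, promote→Q0. Q0=[P4,P1,P3] Q1=[P2] Q2=[]
t=7-10: P4@Q0 runs 3, rem=2, quantum used, demote→Q1. Q0=[P1,P3] Q1=[P2,P4] Q2=[]
t=10-11: P1@Q0 runs 1, rem=5, I/O yield, promote→Q0. Q0=[P3,P1] Q1=[P2,P4] Q2=[]
t=11-14: P3@Q0 runs 3, rem=5, I/O yield, promote→Q0. Q0=[P1,P3] Q1=[P2,P4] Q2=[]
t=14-15: P1@Q0 runs 1, rem=4, I/O yield, promote→Q0. Q0=[P3,P1] Q1=[P2,P4] Q2=[]
t=15-18: P3@Q0 runs 3, rem=2, I/O yield, promote→Q0. Q0=[P1,P3] Q1=[P2,P4] Q2=[]
t=18-19: P1@Q0 runs 1, rem=3, I/O yield, promote→Q0. Q0=[P3,P1] Q1=[P2,P4] Q2=[]
t=19-21: P3@Q0 runs 2, rem=0, completes. Q0=[P1] Q1=[P2,P4] Q2=[]
t=21-22: P1@Q0 runs 1, rem=2, I/O yield, promote→Q0. Q0=[P1] Q1=[P2,P4] Q2=[]
t=22-23: P1@Q0 runs 1, rem=1, I/O yield, promote→Q0. Q0=[P1] Q1=[P2,P4] Q2=[]
t=23-24: P1@Q0 runs 1, rem=0, completes. Q0=[] Q1=[P2,P4] Q2=[]
t=24-29: P2@Q1 runs 5, rem=3, quantum used, demote→Q2. Q0=[] Q1=[P4] Q2=[P2]
t=29-31: P4@Q1 runs 2, rem=0, completes. Q0=[] Q1=[] Q2=[P2]
t=31-34: P2@Q2 runs 3, rem=0, completes. Q0=[] Q1=[] Q2=[]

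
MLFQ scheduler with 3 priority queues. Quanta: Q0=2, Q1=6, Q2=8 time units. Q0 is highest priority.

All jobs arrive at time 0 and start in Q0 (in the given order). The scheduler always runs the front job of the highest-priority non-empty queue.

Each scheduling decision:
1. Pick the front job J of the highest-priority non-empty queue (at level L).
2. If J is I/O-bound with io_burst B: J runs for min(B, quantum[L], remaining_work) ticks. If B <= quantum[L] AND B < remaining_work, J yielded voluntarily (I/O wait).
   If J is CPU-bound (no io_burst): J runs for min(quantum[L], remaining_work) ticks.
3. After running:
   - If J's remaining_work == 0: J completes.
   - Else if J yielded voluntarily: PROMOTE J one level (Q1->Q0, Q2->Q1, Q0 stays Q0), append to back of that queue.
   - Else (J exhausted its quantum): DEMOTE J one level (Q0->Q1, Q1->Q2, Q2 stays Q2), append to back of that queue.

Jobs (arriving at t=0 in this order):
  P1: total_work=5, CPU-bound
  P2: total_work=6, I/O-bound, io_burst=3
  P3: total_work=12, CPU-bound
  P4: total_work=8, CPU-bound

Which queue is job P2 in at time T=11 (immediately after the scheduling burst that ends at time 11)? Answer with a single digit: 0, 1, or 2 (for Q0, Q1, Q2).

t=0-2: P1@Q0 runs 2, rem=3, quantum used, demote→Q1. Q0=[P2,P3,P4] Q1=[P1] Q2=[]
t=2-4: P2@Q0 runs 2, rem=4, quantum used, demote→Q1. Q0=[P3,P4] Q1=[P1,P2] Q2=[]
t=4-6: P3@Q0 runs 2, rem=10, quantum used, demote→Q1. Q0=[P4] Q1=[P1,P2,P3] Q2=[]
t=6-8: P4@Q0 runs 2, rem=6, quantum used, demote→Q1. Q0=[] Q1=[P1,P2,P3,P4] Q2=[]
t=8-11: P1@Q1 runs 3, rem=0, completes. Q0=[] Q1=[P2,P3,P4] Q2=[]
t=11-14: P2@Q1 runs 3, rem=1, I/O yield, promote→Q0. Q0=[P2] Q1=[P3,P4] Q2=[]
t=14-15: P2@Q0 runs 1, rem=0, completes. Q0=[] Q1=[P3,P4] Q2=[]
t=15-21: P3@Q1 runs 6, rem=4, quantum used, demote→Q2. Q0=[] Q1=[P4] Q2=[P3]
t=21-27: P4@Q1 runs 6, rem=0, completes. Q0=[] Q1=[] Q2=[P3]
t=27-31: P3@Q2 runs 4, rem=0, completes. Q0=[] Q1=[] Q2=[]

Answer: 1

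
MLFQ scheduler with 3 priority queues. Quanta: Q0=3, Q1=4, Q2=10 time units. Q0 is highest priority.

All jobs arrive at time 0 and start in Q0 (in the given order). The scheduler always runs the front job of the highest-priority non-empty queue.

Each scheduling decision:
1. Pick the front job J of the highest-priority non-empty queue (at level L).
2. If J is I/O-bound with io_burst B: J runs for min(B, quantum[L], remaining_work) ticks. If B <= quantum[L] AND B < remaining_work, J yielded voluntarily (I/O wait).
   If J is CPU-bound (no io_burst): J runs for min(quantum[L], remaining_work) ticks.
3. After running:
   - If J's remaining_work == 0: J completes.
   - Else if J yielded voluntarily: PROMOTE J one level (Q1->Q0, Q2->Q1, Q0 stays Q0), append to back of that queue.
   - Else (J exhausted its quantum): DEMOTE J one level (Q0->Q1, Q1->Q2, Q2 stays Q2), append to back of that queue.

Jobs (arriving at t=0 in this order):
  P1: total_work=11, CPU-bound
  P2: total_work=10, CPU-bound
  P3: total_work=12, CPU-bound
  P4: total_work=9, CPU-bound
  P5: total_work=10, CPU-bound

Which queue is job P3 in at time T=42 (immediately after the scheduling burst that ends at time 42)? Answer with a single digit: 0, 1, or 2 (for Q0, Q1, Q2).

t=0-3: P1@Q0 runs 3, rem=8, quantum used, demote→Q1. Q0=[P2,P3,P4,P5] Q1=[P1] Q2=[]
t=3-6: P2@Q0 runs 3, rem=7, quantum used, demote→Q1. Q0=[P3,P4,P5] Q1=[P1,P2] Q2=[]
t=6-9: P3@Q0 runs 3, rem=9, quantum used, demote→Q1. Q0=[P4,P5] Q1=[P1,P2,P3] Q2=[]
t=9-12: P4@Q0 runs 3, rem=6, quantum used, demote→Q1. Q0=[P5] Q1=[P1,P2,P3,P4] Q2=[]
t=12-15: P5@Q0 runs 3, rem=7, quantum used, demote→Q1. Q0=[] Q1=[P1,P2,P3,P4,P5] Q2=[]
t=15-19: P1@Q1 runs 4, rem=4, quantum used, demote→Q2. Q0=[] Q1=[P2,P3,P4,P5] Q2=[P1]
t=19-23: P2@Q1 runs 4, rem=3, quantum used, demote→Q2. Q0=[] Q1=[P3,P4,P5] Q2=[P1,P2]
t=23-27: P3@Q1 runs 4, rem=5, quantum used, demote→Q2. Q0=[] Q1=[P4,P5] Q2=[P1,P2,P3]
t=27-31: P4@Q1 runs 4, rem=2, quantum used, demote→Q2. Q0=[] Q1=[P5] Q2=[P1,P2,P3,P4]
t=31-35: P5@Q1 runs 4, rem=3, quantum used, demote→Q2. Q0=[] Q1=[] Q2=[P1,P2,P3,P4,P5]
t=35-39: P1@Q2 runs 4, rem=0, completes. Q0=[] Q1=[] Q2=[P2,P3,P4,P5]
t=39-42: P2@Q2 runs 3, rem=0, completes. Q0=[] Q1=[] Q2=[P3,P4,P5]
t=42-47: P3@Q2 runs 5, rem=0, completes. Q0=[] Q1=[] Q2=[P4,P5]
t=47-49: P4@Q2 runs 2, rem=0, completes. Q0=[] Q1=[] Q2=[P5]
t=49-52: P5@Q2 runs 3, rem=0, completes. Q0=[] Q1=[] Q2=[]

Answer: 2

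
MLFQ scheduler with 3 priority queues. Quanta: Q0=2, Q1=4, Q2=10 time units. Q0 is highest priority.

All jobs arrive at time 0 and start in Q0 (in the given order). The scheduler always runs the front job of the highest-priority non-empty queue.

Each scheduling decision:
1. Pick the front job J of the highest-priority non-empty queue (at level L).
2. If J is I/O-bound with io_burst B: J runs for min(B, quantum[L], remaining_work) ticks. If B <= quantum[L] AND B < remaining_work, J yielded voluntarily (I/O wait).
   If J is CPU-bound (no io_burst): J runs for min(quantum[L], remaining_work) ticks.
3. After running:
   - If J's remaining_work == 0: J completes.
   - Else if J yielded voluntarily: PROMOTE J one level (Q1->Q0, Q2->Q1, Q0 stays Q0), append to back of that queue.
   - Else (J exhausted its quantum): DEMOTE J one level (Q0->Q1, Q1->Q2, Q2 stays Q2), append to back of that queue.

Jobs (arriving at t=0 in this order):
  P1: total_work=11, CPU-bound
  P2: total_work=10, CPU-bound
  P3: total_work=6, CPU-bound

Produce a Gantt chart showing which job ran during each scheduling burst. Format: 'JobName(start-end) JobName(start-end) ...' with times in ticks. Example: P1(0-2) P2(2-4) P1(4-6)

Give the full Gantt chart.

Answer: P1(0-2) P2(2-4) P3(4-6) P1(6-10) P2(10-14) P3(14-18) P1(18-23) P2(23-27)

Derivation:
t=0-2: P1@Q0 runs 2, rem=9, quantum used, demote→Q1. Q0=[P2,P3] Q1=[P1] Q2=[]
t=2-4: P2@Q0 runs 2, rem=8, quantum used, demote→Q1. Q0=[P3] Q1=[P1,P2] Q2=[]
t=4-6: P3@Q0 runs 2, rem=4, quantum used, demote→Q1. Q0=[] Q1=[P1,P2,P3] Q2=[]
t=6-10: P1@Q1 runs 4, rem=5, quantum used, demote→Q2. Q0=[] Q1=[P2,P3] Q2=[P1]
t=10-14: P2@Q1 runs 4, rem=4, quantum used, demote→Q2. Q0=[] Q1=[P3] Q2=[P1,P2]
t=14-18: P3@Q1 runs 4, rem=0, completes. Q0=[] Q1=[] Q2=[P1,P2]
t=18-23: P1@Q2 runs 5, rem=0, completes. Q0=[] Q1=[] Q2=[P2]
t=23-27: P2@Q2 runs 4, rem=0, completes. Q0=[] Q1=[] Q2=[]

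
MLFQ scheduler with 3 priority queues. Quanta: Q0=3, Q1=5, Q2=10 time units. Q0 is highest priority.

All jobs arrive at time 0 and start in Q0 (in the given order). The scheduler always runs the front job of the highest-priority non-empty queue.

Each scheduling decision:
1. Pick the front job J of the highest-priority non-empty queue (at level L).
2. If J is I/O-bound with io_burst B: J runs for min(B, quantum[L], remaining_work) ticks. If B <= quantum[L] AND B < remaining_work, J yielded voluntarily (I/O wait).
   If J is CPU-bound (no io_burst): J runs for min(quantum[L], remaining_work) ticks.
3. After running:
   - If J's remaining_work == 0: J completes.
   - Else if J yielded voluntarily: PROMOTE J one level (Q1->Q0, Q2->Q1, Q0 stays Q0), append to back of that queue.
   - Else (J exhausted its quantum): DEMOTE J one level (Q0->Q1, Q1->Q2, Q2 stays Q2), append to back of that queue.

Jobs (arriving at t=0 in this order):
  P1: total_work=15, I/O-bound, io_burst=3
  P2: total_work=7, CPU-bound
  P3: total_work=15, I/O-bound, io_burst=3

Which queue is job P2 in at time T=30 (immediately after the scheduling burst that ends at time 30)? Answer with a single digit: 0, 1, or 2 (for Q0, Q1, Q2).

t=0-3: P1@Q0 runs 3, rem=12, I/O yield, promote→Q0. Q0=[P2,P3,P1] Q1=[] Q2=[]
t=3-6: P2@Q0 runs 3, rem=4, quantum used, demote→Q1. Q0=[P3,P1] Q1=[P2] Q2=[]
t=6-9: P3@Q0 runs 3, rem=12, I/O yield, promote→Q0. Q0=[P1,P3] Q1=[P2] Q2=[]
t=9-12: P1@Q0 runs 3, rem=9, I/O yield, promote→Q0. Q0=[P3,P1] Q1=[P2] Q2=[]
t=12-15: P3@Q0 runs 3, rem=9, I/O yield, promote→Q0. Q0=[P1,P3] Q1=[P2] Q2=[]
t=15-18: P1@Q0 runs 3, rem=6, I/O yield, promote→Q0. Q0=[P3,P1] Q1=[P2] Q2=[]
t=18-21: P3@Q0 runs 3, rem=6, I/O yield, promote→Q0. Q0=[P1,P3] Q1=[P2] Q2=[]
t=21-24: P1@Q0 runs 3, rem=3, I/O yield, promote→Q0. Q0=[P3,P1] Q1=[P2] Q2=[]
t=24-27: P3@Q0 runs 3, rem=3, I/O yield, promote→Q0. Q0=[P1,P3] Q1=[P2] Q2=[]
t=27-30: P1@Q0 runs 3, rem=0, completes. Q0=[P3] Q1=[P2] Q2=[]
t=30-33: P3@Q0 runs 3, rem=0, completes. Q0=[] Q1=[P2] Q2=[]
t=33-37: P2@Q1 runs 4, rem=0, completes. Q0=[] Q1=[] Q2=[]

Answer: 1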